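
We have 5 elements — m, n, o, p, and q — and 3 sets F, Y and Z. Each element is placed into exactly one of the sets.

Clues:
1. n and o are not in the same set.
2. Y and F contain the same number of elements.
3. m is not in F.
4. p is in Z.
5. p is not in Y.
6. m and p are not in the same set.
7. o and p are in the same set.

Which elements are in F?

F = {n}

From (3): m ∉ F.
From (4): p ∈ Z.
(6): m ∉ Z.
(7): o matches p: o ∉ F.
(7): o matches p: o ∉ Y.
(7): o matches p: o ∈ Z.
Only one set left: m ∈ Y.
(1): n ∉ Z.
Suppose n ∉ F: no assignment then satisfies all the clues, so n ∈ F.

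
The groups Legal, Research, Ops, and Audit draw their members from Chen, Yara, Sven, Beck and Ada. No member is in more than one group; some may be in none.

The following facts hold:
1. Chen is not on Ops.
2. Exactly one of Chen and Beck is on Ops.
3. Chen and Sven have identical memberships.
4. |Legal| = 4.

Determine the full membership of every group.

From (1): Chen ∉ Ops.
(2) (exactly one): Beck ∈ Ops.
(3): Sven matches Chen: Sven ∉ Ops.
(4): only 4 candidates remain for Legal, so all are in.

Legal = {Ada, Chen, Sven, Yara}; Research = {}; Ops = {Beck}; Audit = {}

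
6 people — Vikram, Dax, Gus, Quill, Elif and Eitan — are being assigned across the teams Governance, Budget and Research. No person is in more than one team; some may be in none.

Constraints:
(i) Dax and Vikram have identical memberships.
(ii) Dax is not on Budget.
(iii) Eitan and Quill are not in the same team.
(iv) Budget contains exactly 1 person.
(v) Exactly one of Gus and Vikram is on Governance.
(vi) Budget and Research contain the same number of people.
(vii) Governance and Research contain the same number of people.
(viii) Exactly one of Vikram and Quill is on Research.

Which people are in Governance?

Governance = {Gus}

From (ii): Dax ∉ Budget.
(i): Vikram matches Dax: Vikram ∉ Budget.
Suppose Vikram ∈ Governance: no assignment then satisfies all the clues, so Vikram ∉ Governance.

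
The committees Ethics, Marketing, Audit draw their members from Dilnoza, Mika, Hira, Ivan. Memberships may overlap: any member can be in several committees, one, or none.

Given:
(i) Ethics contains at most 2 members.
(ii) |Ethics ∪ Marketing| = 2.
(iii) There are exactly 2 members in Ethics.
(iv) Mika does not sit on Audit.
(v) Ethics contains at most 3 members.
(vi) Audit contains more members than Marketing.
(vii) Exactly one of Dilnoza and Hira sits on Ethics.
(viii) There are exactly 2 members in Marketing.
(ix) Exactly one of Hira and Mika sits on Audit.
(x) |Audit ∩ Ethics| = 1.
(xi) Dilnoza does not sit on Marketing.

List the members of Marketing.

From (iv): Mika ∉ Audit.
From (xi): Dilnoza ∉ Marketing.
(ix) (exactly one): Hira ∈ Audit.
Suppose Mika ∉ Marketing: no assignment then satisfies all the clues, so Mika ∈ Marketing.

Marketing = {Hira, Mika}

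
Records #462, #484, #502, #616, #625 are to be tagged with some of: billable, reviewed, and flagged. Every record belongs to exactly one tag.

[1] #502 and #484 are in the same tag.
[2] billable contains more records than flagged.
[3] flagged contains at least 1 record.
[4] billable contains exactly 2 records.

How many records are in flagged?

1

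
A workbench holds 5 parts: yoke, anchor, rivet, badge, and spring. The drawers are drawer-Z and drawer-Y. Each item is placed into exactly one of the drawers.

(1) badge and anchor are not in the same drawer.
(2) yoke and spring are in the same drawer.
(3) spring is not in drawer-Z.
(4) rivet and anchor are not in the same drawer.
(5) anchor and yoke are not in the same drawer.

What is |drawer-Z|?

1

From (3): spring ∉ drawer-Z.
(2): yoke matches spring: yoke ∉ drawer-Z.
Only one drawer left: yoke ∈ drawer-Y.
Only one drawer left: spring ∈ drawer-Y.
(5): anchor ∉ drawer-Y.
Only one drawer left: anchor ∈ drawer-Z.
(1): badge ∉ drawer-Z.
(4): rivet ∉ drawer-Z.
Only one drawer left: rivet ∈ drawer-Y.
Only one drawer left: badge ∈ drawer-Y.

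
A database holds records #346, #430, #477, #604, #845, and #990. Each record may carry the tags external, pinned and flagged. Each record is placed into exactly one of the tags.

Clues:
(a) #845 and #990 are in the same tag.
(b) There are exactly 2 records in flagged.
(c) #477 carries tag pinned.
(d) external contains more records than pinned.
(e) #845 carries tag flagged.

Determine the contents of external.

external = {#346, #430, #604}

From (c): #477 ∈ pinned.
From (e): #845 ∈ flagged.
(a): #990 matches #845: #990 ∉ external.
(a): #990 matches #845: #990 ∉ pinned.
(a): #990 matches #845: #990 ∈ flagged.
(b): flagged already has 2, so the rest are out.
Suppose #346 ∉ external: no assignment then satisfies all the clues, so #346 ∈ external.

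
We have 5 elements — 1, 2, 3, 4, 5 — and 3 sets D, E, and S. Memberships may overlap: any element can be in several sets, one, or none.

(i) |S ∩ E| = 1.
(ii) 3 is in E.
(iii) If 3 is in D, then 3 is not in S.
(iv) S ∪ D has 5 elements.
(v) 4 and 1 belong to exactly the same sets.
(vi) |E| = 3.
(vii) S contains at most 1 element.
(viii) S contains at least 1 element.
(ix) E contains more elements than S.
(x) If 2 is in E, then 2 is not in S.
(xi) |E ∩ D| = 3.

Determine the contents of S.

S = {5}

From (ii): 3 ∈ E.
Suppose 1 ∈ S: no assignment then satisfies all the clues, so 1 ∉ S.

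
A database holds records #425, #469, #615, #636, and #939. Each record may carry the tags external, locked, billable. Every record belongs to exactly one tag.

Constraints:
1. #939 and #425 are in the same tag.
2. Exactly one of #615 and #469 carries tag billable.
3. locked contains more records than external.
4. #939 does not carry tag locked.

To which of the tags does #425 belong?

#425: billable

From (4): #939 ∉ locked.
(1): #425 matches #939: #425 ∉ locked.
Suppose #425 ∈ external: no assignment then satisfies all the clues, so #425 ∉ external.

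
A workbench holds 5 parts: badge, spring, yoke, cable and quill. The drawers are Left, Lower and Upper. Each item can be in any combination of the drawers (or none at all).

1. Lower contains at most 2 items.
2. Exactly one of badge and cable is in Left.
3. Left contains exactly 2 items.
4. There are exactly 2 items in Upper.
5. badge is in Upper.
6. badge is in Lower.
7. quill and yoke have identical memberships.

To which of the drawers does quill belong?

From (5): badge ∈ Upper.
From (6): badge ∈ Lower.
Suppose quill ∈ Left: no assignment then satisfies all the clues, so quill ∉ Left.

quill: none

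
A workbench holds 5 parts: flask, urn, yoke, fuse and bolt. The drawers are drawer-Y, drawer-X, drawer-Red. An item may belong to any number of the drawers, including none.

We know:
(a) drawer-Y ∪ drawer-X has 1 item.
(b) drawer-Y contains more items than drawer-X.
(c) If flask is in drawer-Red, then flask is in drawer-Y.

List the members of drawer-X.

drawer-X = {}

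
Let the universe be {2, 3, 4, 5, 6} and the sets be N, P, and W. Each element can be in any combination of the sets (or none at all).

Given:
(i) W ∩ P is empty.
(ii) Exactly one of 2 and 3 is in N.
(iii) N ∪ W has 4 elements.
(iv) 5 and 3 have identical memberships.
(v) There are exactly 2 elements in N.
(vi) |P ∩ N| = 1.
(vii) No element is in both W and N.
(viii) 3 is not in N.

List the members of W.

W = {3, 5}

From (viii): 3 ∉ N.
(ii) (exactly one): 2 ∈ N.
(iv): 5 matches 3: 5 ∉ N.
(vii) (disjoint): 2 ∉ W.
Suppose 3 ∉ W: no assignment then satisfies all the clues, so 3 ∈ W.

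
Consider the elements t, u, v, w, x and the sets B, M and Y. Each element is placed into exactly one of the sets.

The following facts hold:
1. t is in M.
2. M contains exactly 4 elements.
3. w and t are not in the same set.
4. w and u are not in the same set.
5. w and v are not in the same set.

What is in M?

M = {t, u, v, x}

From (1): t ∈ M.
(3): w ∉ M.
(2): only 4 candidates remain for M, so all are in.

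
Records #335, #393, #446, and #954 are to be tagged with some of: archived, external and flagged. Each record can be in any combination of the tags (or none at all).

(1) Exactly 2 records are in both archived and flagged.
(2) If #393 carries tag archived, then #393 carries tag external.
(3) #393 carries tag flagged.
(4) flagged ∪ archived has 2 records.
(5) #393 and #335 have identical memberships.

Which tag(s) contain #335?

#335: archived, external, flagged

From (3): #393 ∈ flagged.
(5): #335 matches #393: #335 ∈ flagged.
Suppose #335 ∉ archived: no assignment then satisfies all the clues, so #335 ∈ archived.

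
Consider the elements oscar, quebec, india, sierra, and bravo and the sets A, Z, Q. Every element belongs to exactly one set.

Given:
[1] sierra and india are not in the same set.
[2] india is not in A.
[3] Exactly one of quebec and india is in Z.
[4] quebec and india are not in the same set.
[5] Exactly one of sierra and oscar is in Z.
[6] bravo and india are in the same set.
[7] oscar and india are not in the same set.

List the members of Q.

From (2): india ∉ A.
(6): bravo matches india: bravo ∉ A.
Suppose oscar ∈ Q: no assignment then satisfies all the clues, so oscar ∉ Q.

Q = {bravo, india}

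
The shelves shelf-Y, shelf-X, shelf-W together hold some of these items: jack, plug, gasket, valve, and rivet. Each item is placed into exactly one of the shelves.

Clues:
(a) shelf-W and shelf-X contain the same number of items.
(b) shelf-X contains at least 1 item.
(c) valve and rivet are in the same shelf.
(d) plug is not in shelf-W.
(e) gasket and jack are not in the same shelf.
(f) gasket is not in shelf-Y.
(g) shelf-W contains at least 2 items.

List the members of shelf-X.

shelf-X = {gasket, plug}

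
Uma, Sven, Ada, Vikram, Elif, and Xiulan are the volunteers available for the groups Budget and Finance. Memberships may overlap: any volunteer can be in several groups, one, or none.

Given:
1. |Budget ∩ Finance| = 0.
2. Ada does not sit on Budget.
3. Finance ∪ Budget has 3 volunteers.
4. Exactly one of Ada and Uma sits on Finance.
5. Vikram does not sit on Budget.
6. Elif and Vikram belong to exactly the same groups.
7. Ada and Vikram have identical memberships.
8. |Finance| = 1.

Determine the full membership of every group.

Budget = {Sven, Xiulan}; Finance = {Uma}

From (2): Ada ∉ Budget.
From (5): Vikram ∉ Budget.
(6): Elif matches Vikram: Elif ∉ Budget.
Suppose Uma ∈ Budget: no assignment then satisfies all the clues, so Uma ∉ Budget.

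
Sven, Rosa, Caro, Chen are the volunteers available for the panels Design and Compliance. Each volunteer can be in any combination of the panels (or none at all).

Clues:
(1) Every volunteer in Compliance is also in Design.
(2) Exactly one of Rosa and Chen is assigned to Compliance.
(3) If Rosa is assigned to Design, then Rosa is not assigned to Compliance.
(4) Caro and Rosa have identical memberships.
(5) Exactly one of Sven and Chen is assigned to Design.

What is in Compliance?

Compliance = {Chen}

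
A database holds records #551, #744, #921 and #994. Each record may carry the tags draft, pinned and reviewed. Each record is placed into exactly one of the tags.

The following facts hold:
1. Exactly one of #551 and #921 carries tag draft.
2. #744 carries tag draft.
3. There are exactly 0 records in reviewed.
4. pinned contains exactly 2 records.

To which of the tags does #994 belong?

#994: pinned

From (2): #744 ∈ draft.
(3): reviewed already has 0, so the rest are out.
Suppose #994 ∈ draft: no assignment then satisfies all the clues, so #994 ∉ draft.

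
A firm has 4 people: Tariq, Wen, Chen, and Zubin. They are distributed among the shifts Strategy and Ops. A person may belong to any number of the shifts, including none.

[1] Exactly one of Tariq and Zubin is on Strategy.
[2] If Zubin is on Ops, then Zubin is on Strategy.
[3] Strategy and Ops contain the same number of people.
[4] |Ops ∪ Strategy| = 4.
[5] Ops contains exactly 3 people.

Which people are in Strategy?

Strategy = {Chen, Wen, Zubin}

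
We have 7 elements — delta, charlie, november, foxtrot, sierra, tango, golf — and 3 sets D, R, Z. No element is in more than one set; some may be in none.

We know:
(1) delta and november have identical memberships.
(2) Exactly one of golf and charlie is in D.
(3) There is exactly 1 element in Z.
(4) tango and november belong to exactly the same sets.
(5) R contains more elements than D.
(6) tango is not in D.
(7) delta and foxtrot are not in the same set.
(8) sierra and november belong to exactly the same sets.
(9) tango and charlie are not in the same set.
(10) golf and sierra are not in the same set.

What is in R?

R = {delta, november, sierra, tango}

From (6): tango ∉ D.
(4): november matches tango: november ∉ D.
(8): sierra matches november: sierra ∉ D.
(1): delta matches november: delta ∉ D.
Suppose delta ∉ R: no assignment then satisfies all the clues, so delta ∈ R.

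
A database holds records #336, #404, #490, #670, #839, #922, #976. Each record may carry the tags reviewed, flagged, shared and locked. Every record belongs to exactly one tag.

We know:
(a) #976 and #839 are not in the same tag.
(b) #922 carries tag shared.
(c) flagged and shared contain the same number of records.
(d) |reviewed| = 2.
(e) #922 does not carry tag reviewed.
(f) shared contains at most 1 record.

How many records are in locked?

3

From (b): #922 ∈ shared.
(f): shared already has 1, so the rest are out.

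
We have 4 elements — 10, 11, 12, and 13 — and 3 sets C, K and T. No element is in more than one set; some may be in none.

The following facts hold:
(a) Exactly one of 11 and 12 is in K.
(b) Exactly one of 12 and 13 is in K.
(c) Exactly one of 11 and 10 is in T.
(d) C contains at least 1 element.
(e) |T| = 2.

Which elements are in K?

K = {12}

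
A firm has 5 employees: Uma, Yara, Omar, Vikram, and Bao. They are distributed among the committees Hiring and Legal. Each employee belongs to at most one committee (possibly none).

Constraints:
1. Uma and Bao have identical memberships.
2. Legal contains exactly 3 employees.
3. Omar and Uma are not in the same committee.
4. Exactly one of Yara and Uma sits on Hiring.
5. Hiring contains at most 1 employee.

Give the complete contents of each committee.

Hiring = {Yara}; Legal = {Bao, Uma, Vikram}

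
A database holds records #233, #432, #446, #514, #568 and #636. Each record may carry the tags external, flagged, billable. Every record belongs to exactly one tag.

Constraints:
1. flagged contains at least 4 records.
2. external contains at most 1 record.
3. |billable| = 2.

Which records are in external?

external = {}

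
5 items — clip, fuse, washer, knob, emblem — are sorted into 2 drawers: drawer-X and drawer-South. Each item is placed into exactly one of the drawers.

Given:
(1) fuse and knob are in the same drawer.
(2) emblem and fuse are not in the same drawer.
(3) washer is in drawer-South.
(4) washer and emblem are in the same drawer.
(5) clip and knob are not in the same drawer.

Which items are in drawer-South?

drawer-South = {clip, emblem, washer}

From (3): washer ∈ drawer-South.
(4): emblem matches washer: emblem ∉ drawer-X.
(4): emblem matches washer: emblem ∈ drawer-South.
(2): fuse ∉ drawer-South.
Only one drawer left: fuse ∈ drawer-X.
(1): knob matches fuse: knob ∈ drawer-X.
(5): clip ∉ drawer-X.
Only one drawer left: clip ∈ drawer-South.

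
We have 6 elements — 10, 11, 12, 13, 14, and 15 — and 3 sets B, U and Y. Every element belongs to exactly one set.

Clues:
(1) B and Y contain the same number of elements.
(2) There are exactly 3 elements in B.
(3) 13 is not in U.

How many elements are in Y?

3

From (3): 13 ∉ U.
Suppose 10 ∈ U: no assignment then satisfies all the clues, so 10 ∉ U.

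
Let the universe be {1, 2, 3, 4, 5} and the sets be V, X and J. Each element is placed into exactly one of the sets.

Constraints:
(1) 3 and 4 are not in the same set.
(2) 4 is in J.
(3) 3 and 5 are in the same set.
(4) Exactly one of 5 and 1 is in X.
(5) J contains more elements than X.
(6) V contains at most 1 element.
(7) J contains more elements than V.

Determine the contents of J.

J = {1, 2, 4}

From (2): 4 ∈ J.
(1): 3 ∉ J.
(3): 5 matches 3: 5 ∉ J.
Suppose 1 ∉ J: no assignment then satisfies all the clues, so 1 ∈ J.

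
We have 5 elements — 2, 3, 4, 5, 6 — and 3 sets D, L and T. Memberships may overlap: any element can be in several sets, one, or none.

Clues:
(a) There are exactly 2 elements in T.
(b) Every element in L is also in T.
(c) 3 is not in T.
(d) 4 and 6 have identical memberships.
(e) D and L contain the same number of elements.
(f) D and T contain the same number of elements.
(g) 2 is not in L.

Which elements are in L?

L = {4, 6}

From (c): 3 ∉ T.
From (g): 2 ∉ L.
(b) contrapositive: 3 ∉ L.
Suppose 4 ∉ L: no assignment then satisfies all the clues, so 4 ∈ L.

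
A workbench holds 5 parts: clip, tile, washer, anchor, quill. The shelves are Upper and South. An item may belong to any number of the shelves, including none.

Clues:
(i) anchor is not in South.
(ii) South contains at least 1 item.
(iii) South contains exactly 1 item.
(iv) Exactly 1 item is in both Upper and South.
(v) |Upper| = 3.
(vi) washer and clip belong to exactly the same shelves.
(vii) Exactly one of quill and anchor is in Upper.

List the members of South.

From (i): anchor ∉ South.
Suppose clip ∈ South: no assignment then satisfies all the clues, so clip ∉ South.

South = {quill}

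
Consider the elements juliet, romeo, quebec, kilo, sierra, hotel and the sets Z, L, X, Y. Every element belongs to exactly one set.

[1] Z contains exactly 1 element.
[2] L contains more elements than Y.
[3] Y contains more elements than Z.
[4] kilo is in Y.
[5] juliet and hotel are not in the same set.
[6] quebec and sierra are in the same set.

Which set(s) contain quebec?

From (4): kilo ∈ Y.
Suppose quebec ∈ Z: no assignment then satisfies all the clues, so quebec ∉ Z.

quebec: L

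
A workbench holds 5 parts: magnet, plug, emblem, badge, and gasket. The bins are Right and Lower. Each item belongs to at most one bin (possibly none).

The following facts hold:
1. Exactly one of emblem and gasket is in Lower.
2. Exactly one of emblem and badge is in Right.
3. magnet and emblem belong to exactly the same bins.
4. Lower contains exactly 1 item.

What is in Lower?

Lower = {gasket}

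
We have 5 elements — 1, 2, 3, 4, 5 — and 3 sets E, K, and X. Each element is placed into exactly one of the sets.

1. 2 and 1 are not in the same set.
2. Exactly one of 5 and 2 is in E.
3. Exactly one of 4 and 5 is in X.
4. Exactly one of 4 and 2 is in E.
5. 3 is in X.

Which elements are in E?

E = {2}

From (5): 3 ∈ X.
Suppose 1 ∈ E: no assignment then satisfies all the clues, so 1 ∉ E.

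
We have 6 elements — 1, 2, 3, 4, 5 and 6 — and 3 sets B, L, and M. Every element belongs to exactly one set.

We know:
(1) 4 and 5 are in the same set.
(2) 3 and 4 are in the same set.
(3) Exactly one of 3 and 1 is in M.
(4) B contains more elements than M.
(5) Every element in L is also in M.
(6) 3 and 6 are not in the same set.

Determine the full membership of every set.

B = {2, 3, 4, 5}; L = {}; M = {1, 6}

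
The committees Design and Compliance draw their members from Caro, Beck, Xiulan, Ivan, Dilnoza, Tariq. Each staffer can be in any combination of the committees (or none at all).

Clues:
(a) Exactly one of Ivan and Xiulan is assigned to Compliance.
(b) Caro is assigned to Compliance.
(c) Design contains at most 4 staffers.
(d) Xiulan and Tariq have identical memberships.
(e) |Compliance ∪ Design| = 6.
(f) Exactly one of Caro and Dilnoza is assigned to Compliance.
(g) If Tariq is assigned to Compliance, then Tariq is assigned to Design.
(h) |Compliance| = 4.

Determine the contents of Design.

Design = {Dilnoza, Ivan, Tariq, Xiulan}

From (b): Caro ∈ Compliance.
(f) (exactly one): Dilnoza ∉ Compliance.
Suppose Caro ∈ Design: no assignment then satisfies all the clues, so Caro ∉ Design.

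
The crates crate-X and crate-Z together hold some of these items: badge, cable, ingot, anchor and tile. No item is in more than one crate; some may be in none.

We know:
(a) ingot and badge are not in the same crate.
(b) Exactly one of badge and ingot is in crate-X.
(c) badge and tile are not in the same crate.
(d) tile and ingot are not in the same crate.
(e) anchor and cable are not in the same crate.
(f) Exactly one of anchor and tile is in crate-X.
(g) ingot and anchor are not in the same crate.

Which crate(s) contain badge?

badge: crate-X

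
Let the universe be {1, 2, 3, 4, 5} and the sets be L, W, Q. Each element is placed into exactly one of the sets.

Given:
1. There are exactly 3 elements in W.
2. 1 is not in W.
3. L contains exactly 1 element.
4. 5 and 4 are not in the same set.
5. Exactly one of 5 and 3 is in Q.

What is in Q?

Q = {5}

From (2): 1 ∉ W.
Suppose 1 ∈ Q: no assignment then satisfies all the clues, so 1 ∉ Q.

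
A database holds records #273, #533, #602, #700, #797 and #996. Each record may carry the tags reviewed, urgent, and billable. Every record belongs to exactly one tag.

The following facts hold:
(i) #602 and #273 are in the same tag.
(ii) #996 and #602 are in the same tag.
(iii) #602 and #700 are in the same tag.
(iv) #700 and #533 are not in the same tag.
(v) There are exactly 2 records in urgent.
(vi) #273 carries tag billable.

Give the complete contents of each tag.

From (vi): #273 ∈ billable.
(i): #602 matches #273: #602 ∉ reviewed.
(i): #602 matches #273: #602 ∉ urgent.
(i): #602 matches #273: #602 ∈ billable.
(ii): #996 matches #602: #996 ∉ reviewed.
(ii): #996 matches #602: #996 ∉ urgent.
(ii): #996 matches #602: #996 ∈ billable.
(iii): #700 matches #602: #700 ∉ reviewed.
(iii): #700 matches #602: #700 ∉ urgent.
(iii): #700 matches #602: #700 ∈ billable.
(iv): #533 ∉ billable.
(v): only 2 candidates remain for urgent, so all are in.

reviewed = {}; urgent = {#533, #797}; billable = {#273, #602, #700, #996}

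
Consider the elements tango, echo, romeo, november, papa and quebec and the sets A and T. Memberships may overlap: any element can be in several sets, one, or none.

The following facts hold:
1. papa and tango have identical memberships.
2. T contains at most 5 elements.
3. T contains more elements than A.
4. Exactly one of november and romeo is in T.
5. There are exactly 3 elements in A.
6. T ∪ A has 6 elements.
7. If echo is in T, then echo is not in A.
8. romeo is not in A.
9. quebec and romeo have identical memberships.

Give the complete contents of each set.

A = {november, papa, tango}; T = {echo, papa, quebec, romeo, tango}

From (8): romeo ∉ A.
(9): quebec matches romeo: quebec ∉ A.
Suppose tango ∉ A: no assignment then satisfies all the clues, so tango ∈ A.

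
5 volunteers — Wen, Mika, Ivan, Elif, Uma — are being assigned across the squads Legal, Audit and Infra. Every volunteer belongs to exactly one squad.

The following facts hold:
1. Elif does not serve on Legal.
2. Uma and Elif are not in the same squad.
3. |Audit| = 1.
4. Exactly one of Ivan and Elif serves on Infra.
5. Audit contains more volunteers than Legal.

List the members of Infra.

From (1): Elif ∉ Legal.
Suppose Wen ∉ Infra: no assignment then satisfies all the clues, so Wen ∈ Infra.

Infra = {Ivan, Mika, Uma, Wen}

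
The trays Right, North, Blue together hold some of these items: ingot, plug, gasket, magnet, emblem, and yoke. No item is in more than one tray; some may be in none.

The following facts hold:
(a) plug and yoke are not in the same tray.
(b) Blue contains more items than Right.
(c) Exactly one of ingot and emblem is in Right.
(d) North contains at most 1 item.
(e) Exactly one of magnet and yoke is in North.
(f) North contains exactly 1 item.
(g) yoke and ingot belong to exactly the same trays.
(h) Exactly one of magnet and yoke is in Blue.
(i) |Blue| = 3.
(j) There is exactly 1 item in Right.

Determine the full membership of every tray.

Right = {emblem}; North = {magnet}; Blue = {gasket, ingot, yoke}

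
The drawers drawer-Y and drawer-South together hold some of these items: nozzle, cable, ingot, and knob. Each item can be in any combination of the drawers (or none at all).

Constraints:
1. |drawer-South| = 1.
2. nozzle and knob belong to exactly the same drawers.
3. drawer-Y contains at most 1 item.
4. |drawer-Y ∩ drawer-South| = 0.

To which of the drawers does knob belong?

knob: none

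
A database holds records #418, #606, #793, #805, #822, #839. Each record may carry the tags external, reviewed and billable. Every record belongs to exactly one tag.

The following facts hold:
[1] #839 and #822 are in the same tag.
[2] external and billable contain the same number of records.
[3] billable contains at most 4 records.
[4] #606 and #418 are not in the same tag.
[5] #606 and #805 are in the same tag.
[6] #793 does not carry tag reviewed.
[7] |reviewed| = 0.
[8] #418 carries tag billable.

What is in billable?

billable = {#418, #822, #839}

From (6): #793 ∉ reviewed.
From (8): #418 ∈ billable.
(4): #606 ∉ billable.
(5): #805 matches #606: #805 ∉ billable.
(7): reviewed already has 0, so the rest are out.
Only one tag left: #606 ∈ external.
Only one tag left: #805 ∈ external.
Suppose #793 ∈ billable: no assignment then satisfies all the clues, so #793 ∉ billable.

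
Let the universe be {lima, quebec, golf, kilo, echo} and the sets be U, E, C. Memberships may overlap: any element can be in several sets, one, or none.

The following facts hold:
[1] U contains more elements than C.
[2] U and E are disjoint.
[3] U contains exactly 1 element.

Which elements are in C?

C = {}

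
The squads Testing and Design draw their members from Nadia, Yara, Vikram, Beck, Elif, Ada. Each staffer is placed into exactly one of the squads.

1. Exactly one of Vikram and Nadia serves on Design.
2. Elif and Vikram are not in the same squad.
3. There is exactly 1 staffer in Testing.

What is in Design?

Design = {Ada, Beck, Elif, Nadia, Yara}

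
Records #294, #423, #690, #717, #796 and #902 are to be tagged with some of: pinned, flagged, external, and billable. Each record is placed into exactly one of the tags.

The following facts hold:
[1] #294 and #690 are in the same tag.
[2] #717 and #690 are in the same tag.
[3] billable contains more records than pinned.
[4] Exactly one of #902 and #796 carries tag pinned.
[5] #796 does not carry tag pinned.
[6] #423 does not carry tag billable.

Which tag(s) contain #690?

#690: billable

From (5): #796 ∉ pinned.
From (6): #423 ∉ billable.
(4) (exactly one): #902 ∈ pinned.
Suppose #690 ∈ pinned: no assignment then satisfies all the clues, so #690 ∉ pinned.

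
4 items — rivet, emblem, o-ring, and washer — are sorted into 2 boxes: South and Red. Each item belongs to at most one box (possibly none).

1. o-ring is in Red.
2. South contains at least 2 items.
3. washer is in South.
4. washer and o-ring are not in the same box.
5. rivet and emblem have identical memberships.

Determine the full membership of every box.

South = {emblem, rivet, washer}; Red = {o-ring}

From (1): o-ring ∈ Red.
From (3): washer ∈ South.
Suppose rivet ∉ South: no assignment then satisfies all the clues, so rivet ∈ South.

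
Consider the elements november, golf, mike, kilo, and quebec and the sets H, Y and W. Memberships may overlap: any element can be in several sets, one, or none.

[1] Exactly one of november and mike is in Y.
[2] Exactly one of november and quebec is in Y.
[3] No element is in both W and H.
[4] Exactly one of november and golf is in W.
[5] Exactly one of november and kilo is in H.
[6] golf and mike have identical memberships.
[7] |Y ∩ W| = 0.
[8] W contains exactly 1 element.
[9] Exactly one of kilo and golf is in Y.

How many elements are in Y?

3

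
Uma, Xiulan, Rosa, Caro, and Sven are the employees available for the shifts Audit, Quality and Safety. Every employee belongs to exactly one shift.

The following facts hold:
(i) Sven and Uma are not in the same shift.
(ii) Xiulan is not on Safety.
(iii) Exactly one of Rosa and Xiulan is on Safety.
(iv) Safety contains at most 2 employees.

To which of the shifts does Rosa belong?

Rosa: Safety

From (ii): Xiulan ∉ Safety.
(iii) (exactly one): Rosa ∈ Safety.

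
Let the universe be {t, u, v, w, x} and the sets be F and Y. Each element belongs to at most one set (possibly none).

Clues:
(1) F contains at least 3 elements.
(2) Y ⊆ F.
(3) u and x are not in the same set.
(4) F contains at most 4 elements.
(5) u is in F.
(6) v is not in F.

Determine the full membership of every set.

F = {t, u, w}; Y = {}

From (5): u ∈ F.
From (6): v ∉ F.
(2) contrapositive: v ∉ Y.
(3): x ∉ F.
(1): only 3 candidates remain for F, so all are in.
(2) contrapositive: x ∉ Y.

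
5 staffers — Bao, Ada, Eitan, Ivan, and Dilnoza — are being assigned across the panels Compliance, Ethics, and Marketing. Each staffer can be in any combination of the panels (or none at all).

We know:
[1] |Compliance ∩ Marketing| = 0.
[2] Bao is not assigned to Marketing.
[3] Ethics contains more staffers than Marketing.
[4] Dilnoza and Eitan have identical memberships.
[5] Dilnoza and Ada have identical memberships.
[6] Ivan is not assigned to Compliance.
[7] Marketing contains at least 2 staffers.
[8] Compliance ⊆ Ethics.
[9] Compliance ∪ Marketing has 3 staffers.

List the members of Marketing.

Marketing = {Ada, Dilnoza, Eitan}

From (2): Bao ∉ Marketing.
From (6): Ivan ∉ Compliance.
Suppose Ada ∉ Marketing: no assignment then satisfies all the clues, so Ada ∈ Marketing.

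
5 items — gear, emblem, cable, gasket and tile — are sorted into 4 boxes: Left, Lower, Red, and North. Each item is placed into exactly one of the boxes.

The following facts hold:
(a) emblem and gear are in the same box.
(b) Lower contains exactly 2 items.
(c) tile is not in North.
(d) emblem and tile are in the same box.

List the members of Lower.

Lower = {cable, gasket}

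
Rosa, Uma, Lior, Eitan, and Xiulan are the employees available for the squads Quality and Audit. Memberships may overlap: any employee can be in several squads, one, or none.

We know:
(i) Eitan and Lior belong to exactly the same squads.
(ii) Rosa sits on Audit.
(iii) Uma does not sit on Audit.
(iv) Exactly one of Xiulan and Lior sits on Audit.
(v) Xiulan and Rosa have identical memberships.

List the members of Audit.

Audit = {Rosa, Xiulan}

From (ii): Rosa ∈ Audit.
From (iii): Uma ∉ Audit.
(v): Xiulan matches Rosa: Xiulan ∈ Audit.
(iv) (exactly one): Lior ∉ Audit.
(i): Eitan matches Lior: Eitan ∉ Audit.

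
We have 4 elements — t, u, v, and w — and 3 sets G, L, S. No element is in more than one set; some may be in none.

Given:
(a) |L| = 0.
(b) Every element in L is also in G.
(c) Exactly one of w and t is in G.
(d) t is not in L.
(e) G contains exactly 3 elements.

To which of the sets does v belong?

From (d): t ∉ L.
(a): L already has 0, so the rest are out.
Suppose v ∉ G: no assignment then satisfies all the clues, so v ∈ G.

v: G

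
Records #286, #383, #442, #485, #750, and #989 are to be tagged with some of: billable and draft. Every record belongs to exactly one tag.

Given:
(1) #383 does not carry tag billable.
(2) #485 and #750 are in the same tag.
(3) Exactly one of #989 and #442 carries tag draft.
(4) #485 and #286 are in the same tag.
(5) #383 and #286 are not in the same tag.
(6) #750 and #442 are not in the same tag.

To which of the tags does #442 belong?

From (1): #383 ∉ billable.
Only one tag left: #383 ∈ draft.
(5): #286 ∉ draft.
Only one tag left: #286 ∈ billable.
(4): #485 matches #286: #485 ∈ billable.
(2): #750 matches #485: #750 ∈ billable.
(6): #442 ∉ billable.
Only one tag left: #442 ∈ draft.
(3) (exactly one): #989 ∉ draft.
Only one tag left: #989 ∈ billable.

#442: draft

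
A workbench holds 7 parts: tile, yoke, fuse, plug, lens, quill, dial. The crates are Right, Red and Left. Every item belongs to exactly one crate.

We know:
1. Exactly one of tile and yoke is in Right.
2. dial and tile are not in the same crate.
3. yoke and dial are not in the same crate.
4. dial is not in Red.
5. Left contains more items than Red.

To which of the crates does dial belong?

From (4): dial ∉ Red.
Suppose dial ∈ Right: no assignment then satisfies all the clues, so dial ∉ Right.

dial: Left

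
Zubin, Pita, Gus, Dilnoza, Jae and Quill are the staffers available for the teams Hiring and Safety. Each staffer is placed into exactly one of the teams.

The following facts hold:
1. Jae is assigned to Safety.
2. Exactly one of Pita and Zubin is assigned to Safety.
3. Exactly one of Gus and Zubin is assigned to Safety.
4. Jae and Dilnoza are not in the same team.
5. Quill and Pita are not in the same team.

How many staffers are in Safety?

From (1): Jae ∈ Safety.
(4): Dilnoza ∉ Safety.
Only one team left: Dilnoza ∈ Hiring.

3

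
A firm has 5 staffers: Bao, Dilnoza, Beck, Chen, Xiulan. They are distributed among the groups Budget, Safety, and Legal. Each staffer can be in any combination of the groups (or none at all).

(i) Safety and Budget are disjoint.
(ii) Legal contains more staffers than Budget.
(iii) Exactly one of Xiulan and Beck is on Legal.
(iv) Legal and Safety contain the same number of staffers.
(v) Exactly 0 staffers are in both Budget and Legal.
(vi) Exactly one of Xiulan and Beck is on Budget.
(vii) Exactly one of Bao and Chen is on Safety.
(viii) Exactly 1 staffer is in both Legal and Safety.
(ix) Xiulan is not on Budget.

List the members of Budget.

Budget = {Beck}

From (ix): Xiulan ∉ Budget.
(vi) (exactly one): Beck ∈ Budget.
(i) (disjoint): Beck ∉ Safety.
Suppose Bao ∈ Budget: no assignment then satisfies all the clues, so Bao ∉ Budget.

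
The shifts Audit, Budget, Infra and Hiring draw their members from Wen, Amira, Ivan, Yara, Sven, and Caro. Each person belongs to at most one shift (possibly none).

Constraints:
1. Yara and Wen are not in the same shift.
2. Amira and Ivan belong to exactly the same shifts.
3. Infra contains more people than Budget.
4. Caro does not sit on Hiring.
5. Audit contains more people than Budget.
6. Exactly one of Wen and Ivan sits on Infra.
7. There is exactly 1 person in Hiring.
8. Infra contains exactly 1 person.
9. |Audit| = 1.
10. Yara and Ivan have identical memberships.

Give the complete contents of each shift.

Audit = {Caro}; Budget = {}; Infra = {Wen}; Hiring = {Sven}

From (4): Caro ∉ Hiring.
Suppose Wen ∈ Audit: no assignment then satisfies all the clues, so Wen ∉ Audit.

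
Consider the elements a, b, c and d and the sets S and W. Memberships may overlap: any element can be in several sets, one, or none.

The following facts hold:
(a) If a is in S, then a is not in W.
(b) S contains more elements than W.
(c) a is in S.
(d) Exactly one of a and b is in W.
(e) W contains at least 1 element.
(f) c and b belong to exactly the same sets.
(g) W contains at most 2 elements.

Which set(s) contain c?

From (c): a ∈ S.
(a): a ∉ W.
(d) (exactly one): b ∈ W.
(f): c matches b: c ∈ W.
(g): W already has 2, so the rest are out.
Suppose c ∉ S: no assignment then satisfies all the clues, so c ∈ S.

c: S, W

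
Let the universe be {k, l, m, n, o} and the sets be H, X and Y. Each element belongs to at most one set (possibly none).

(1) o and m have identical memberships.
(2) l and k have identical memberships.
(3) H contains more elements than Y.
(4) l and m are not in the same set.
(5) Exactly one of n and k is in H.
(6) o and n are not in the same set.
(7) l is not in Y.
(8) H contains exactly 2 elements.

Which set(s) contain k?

k: H

From (7): l ∉ Y.
(2): k matches l: k ∉ Y.
Suppose k ∉ H: no assignment then satisfies all the clues, so k ∈ H.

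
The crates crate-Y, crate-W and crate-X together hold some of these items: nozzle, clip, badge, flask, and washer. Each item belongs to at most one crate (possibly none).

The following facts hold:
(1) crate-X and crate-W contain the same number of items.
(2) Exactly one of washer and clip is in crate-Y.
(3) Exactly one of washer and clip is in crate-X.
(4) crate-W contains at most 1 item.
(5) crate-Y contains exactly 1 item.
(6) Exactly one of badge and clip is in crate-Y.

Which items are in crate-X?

crate-X = {washer}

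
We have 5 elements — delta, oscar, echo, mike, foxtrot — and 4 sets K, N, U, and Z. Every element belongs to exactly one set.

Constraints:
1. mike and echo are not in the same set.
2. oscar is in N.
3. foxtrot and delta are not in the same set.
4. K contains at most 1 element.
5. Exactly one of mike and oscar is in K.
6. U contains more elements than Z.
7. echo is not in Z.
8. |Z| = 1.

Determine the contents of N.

N = {oscar}

From (2): oscar ∈ N.
From (7): echo ∉ Z.
(5) (exactly one): mike ∈ K.
(1): echo ∉ K.
(4): K already has 1, so the rest are out.
Suppose delta ∈ N: no assignment then satisfies all the clues, so delta ∉ N.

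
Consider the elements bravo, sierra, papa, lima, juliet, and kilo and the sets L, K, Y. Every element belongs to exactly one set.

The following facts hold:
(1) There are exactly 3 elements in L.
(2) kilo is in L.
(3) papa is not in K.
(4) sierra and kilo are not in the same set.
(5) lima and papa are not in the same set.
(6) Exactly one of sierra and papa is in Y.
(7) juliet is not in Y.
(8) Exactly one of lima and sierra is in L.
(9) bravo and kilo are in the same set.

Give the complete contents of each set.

From (2): kilo ∈ L.
From (3): papa ∉ K.
From (7): juliet ∉ Y.
(4): sierra ∉ L.
(8) (exactly one): lima ∈ L.
(9): bravo matches kilo: bravo ∈ L.
(1): L already has 3, so the rest are out.
Only one set left: papa ∈ Y.
Only one set left: juliet ∈ K.
(6) (exactly one): sierra ∉ Y.
Only one set left: sierra ∈ K.

L = {bravo, kilo, lima}; K = {juliet, sierra}; Y = {papa}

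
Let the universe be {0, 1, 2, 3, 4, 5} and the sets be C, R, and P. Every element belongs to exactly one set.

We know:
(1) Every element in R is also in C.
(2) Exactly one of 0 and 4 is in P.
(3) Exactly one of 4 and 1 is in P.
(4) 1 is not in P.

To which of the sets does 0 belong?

From (4): 1 ∉ P.
(3) (exactly one): 4 ∈ P.
(2) (exactly one): 0 ∉ P.
Suppose 0 ∉ C: no assignment then satisfies all the clues, so 0 ∈ C.

0: C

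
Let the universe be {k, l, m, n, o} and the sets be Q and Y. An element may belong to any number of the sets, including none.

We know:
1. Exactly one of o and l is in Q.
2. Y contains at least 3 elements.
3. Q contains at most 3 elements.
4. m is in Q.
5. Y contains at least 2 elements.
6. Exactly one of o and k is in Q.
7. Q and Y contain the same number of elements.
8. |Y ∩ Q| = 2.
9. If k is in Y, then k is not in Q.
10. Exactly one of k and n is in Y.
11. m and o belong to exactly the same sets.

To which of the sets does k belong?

From (4): m ∈ Q.
(11): o matches m: o ∈ Q.
(1) (exactly one): l ∉ Q.
(6) (exactly one): k ∉ Q.
Suppose k ∉ Y: no assignment then satisfies all the clues, so k ∈ Y.

k: Y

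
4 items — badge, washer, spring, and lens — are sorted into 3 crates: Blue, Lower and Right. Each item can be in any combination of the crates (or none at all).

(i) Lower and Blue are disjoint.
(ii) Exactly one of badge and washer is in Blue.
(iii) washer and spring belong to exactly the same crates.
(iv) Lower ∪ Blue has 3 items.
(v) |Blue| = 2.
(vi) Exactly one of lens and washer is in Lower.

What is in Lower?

Lower = {lens}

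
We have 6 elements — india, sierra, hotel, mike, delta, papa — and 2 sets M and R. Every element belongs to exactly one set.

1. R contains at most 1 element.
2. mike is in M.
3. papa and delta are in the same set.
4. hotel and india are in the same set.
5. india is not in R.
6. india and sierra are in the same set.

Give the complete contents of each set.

M = {delta, hotel, india, mike, papa, sierra}; R = {}

From (2): mike ∈ M.
From (5): india ∉ R.
(4): hotel matches india: hotel ∉ R.
(6): sierra matches india: sierra ∉ R.
Only one set left: india ∈ M.
Only one set left: sierra ∈ M.
Only one set left: hotel ∈ M.
Suppose delta ∉ M: no assignment then satisfies all the clues, so delta ∈ M.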